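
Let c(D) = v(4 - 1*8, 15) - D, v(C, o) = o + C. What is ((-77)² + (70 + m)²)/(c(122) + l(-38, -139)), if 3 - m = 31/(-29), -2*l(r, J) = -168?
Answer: -9600193/22707 ≈ -422.79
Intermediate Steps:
l(r, J) = 84 (l(r, J) = -½*(-168) = 84)
m = 118/29 (m = 3 - 31/(-29) = 3 - 31*(-1)/29 = 3 - 1*(-31/29) = 3 + 31/29 = 118/29 ≈ 4.0690)
v(C, o) = C + o
c(D) = 11 - D (c(D) = ((4 - 1*8) + 15) - D = ((4 - 8) + 15) - D = (-4 + 15) - D = 11 - D)
((-77)² + (70 + m)²)/(c(122) + l(-38, -139)) = ((-77)² + (70 + 118/29)²)/((11 - 1*122) + 84) = (5929 + (2148/29)²)/((11 - 122) + 84) = (5929 + 4613904/841)/(-111 + 84) = (9600193/841)/(-27) = (9600193/841)*(-1/27) = -9600193/22707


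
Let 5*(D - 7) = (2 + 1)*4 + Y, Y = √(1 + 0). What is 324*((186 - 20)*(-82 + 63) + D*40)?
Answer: -897480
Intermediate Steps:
Y = 1 (Y = √1 = 1)
D = 48/5 (D = 7 + ((2 + 1)*4 + 1)/5 = 7 + (3*4 + 1)/5 = 7 + (12 + 1)/5 = 7 + (⅕)*13 = 7 + 13/5 = 48/5 ≈ 9.6000)
324*((186 - 20)*(-82 + 63) + D*40) = 324*((186 - 20)*(-82 + 63) + (48/5)*40) = 324*(166*(-19) + 384) = 324*(-3154 + 384) = 324*(-2770) = -897480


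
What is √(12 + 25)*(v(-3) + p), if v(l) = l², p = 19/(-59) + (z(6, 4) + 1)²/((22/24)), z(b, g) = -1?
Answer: 512*√37/59 ≈ 52.786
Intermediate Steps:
p = -19/59 (p = 19/(-59) + (-1 + 1)²/((22/24)) = 19*(-1/59) + 0²/((22*(1/24))) = -19/59 + 0/(11/12) = -19/59 + 0*(12/11) = -19/59 + 0 = -19/59 ≈ -0.32203)
√(12 + 25)*(v(-3) + p) = √(12 + 25)*((-3)² - 19/59) = √37*(9 - 19/59) = √37*(512/59) = 512*√37/59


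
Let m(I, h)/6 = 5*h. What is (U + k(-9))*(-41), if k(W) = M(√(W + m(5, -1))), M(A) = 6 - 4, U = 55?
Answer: -2337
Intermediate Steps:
m(I, h) = 30*h (m(I, h) = 6*(5*h) = 30*h)
M(A) = 2
k(W) = 2
(U + k(-9))*(-41) = (55 + 2)*(-41) = 57*(-41) = -2337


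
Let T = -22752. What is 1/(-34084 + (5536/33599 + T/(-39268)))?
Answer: -329841383/11242068240148 ≈ -2.9340e-5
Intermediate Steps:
1/(-34084 + (5536/33599 + T/(-39268))) = 1/(-34084 + (5536/33599 - 22752/(-39268))) = 1/(-34084 + (5536*(1/33599) - 22752*(-1/39268))) = 1/(-34084 + (5536/33599 + 5688/9817)) = 1/(-34084 + 245458024/329841383) = 1/(-11242068240148/329841383) = -329841383/11242068240148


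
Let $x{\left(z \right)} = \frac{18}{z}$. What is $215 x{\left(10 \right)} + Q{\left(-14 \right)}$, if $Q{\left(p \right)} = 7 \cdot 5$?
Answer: $422$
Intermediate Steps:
$Q{\left(p \right)} = 35$
$215 x{\left(10 \right)} + Q{\left(-14 \right)} = 215 \cdot \frac{18}{10} + 35 = 215 \cdot 18 \cdot \frac{1}{10} + 35 = 215 \cdot \frac{9}{5} + 35 = 387 + 35 = 422$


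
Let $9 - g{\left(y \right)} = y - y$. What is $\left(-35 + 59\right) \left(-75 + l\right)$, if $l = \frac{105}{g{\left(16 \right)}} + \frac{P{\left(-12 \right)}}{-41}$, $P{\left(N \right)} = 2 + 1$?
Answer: $- \frac{62392}{41} \approx -1521.8$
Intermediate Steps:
$P{\left(N \right)} = 3$
$g{\left(y \right)} = 9$ ($g{\left(y \right)} = 9 - \left(y - y\right) = 9 - 0 = 9 + 0 = 9$)
$l = \frac{1426}{123}$ ($l = \frac{105}{9} + \frac{3}{-41} = 105 \cdot \frac{1}{9} + 3 \left(- \frac{1}{41}\right) = \frac{35}{3} - \frac{3}{41} = \frac{1426}{123} \approx 11.593$)
$\left(-35 + 59\right) \left(-75 + l\right) = \left(-35 + 59\right) \left(-75 + \frac{1426}{123}\right) = 24 \left(- \frac{7799}{123}\right) = - \frac{62392}{41}$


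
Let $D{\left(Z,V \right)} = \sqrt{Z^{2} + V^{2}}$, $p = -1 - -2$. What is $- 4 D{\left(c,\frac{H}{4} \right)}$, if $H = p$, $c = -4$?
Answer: $- \sqrt{257} \approx -16.031$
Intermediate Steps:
$p = 1$ ($p = -1 + 2 = 1$)
$H = 1$
$D{\left(Z,V \right)} = \sqrt{V^{2} + Z^{2}}$
$- 4 D{\left(c,\frac{H}{4} \right)} = - 4 \sqrt{\left(1 \cdot \frac{1}{4}\right)^{2} + \left(-4\right)^{2}} = - 4 \sqrt{\left(1 \cdot \frac{1}{4}\right)^{2} + 16} = - 4 \sqrt{\left(\frac{1}{4}\right)^{2} + 16} = - 4 \sqrt{\frac{1}{16} + 16} = - 4 \sqrt{\frac{257}{16}} = - 4 \frac{\sqrt{257}}{4} = - \sqrt{257}$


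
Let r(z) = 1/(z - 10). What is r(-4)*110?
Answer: -55/7 ≈ -7.8571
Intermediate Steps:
r(z) = 1/(-10 + z)
r(-4)*110 = 110/(-10 - 4) = 110/(-14) = -1/14*110 = -55/7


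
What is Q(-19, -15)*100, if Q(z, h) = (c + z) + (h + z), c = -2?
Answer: -5500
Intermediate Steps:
Q(z, h) = -2 + h + 2*z (Q(z, h) = (-2 + z) + (h + z) = -2 + h + 2*z)
Q(-19, -15)*100 = (-2 - 15 + 2*(-19))*100 = (-2 - 15 - 38)*100 = -55*100 = -5500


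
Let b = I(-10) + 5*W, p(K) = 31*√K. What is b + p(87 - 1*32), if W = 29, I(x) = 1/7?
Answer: 1016/7 + 31*√55 ≈ 375.04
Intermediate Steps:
I(x) = ⅐
b = 1016/7 (b = ⅐ + 5*29 = ⅐ + 145 = 1016/7 ≈ 145.14)
b + p(87 - 1*32) = 1016/7 + 31*√(87 - 1*32) = 1016/7 + 31*√(87 - 32) = 1016/7 + 31*√55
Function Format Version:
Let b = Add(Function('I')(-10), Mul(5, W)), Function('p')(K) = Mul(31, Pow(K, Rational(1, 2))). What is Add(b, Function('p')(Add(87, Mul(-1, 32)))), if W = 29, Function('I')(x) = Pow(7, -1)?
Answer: Add(Rational(1016, 7), Mul(31, Pow(55, Rational(1, 2)))) ≈ 375.04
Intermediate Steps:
Function('I')(x) = Rational(1, 7)
b = Rational(1016, 7) (b = Add(Rational(1, 7), Mul(5, 29)) = Add(Rational(1, 7), 145) = Rational(1016, 7) ≈ 145.14)
Add(b, Function('p')(Add(87, Mul(-1, 32)))) = Add(Rational(1016, 7), Mul(31, Pow(Add(87, Mul(-1, 32)), Rational(1, 2)))) = Add(Rational(1016, 7), Mul(31, Pow(Add(87, -32), Rational(1, 2)))) = Add(Rational(1016, 7), Mul(31, Pow(55, Rational(1, 2))))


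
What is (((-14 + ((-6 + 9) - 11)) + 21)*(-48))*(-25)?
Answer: -1200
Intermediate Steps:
(((-14 + ((-6 + 9) - 11)) + 21)*(-48))*(-25) = (((-14 + (3 - 11)) + 21)*(-48))*(-25) = (((-14 - 8) + 21)*(-48))*(-25) = ((-22 + 21)*(-48))*(-25) = -1*(-48)*(-25) = 48*(-25) = -1200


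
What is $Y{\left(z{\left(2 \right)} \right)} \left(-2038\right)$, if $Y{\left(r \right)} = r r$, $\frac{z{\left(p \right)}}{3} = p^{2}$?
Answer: $-293472$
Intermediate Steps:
$z{\left(p \right)} = 3 p^{2}$
$Y{\left(r \right)} = r^{2}$
$Y{\left(z{\left(2 \right)} \right)} \left(-2038\right) = \left(3 \cdot 2^{2}\right)^{2} \left(-2038\right) = \left(3 \cdot 4\right)^{2} \left(-2038\right) = 12^{2} \left(-2038\right) = 144 \left(-2038\right) = -293472$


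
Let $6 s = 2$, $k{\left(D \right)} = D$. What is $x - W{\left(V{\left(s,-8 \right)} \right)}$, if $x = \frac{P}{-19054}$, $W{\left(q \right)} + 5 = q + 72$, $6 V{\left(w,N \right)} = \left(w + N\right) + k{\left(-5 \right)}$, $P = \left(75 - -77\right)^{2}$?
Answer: $- \frac{5667736}{85743} \approx -66.101$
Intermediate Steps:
$P = 23104$ ($P = \left(75 + 77\right)^{2} = 152^{2} = 23104$)
$s = \frac{1}{3}$ ($s = \frac{1}{6} \cdot 2 = \frac{1}{3} \approx 0.33333$)
$V{\left(w,N \right)} = - \frac{5}{6} + \frac{N}{6} + \frac{w}{6}$ ($V{\left(w,N \right)} = \frac{\left(w + N\right) - 5}{6} = \frac{\left(N + w\right) - 5}{6} = \frac{-5 + N + w}{6} = - \frac{5}{6} + \frac{N}{6} + \frac{w}{6}$)
$W{\left(q \right)} = 67 + q$ ($W{\left(q \right)} = -5 + \left(q + 72\right) = -5 + \left(72 + q\right) = 67 + q$)
$x = - \frac{11552}{9527}$ ($x = \frac{23104}{-19054} = 23104 \left(- \frac{1}{19054}\right) = - \frac{11552}{9527} \approx -1.2126$)
$x - W{\left(V{\left(s,-8 \right)} \right)} = - \frac{11552}{9527} - \left(67 + \left(- \frac{5}{6} + \frac{1}{6} \left(-8\right) + \frac{1}{6} \cdot \frac{1}{3}\right)\right) = - \frac{11552}{9527} - \left(67 - \frac{19}{9}\right) = - \frac{11552}{9527} - \frac{584}{9} = - \frac{5667736}{85743}$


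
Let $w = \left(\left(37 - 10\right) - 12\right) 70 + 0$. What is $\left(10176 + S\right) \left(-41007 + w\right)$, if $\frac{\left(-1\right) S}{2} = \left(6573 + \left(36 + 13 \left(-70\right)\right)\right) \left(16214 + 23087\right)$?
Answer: $17898443347254$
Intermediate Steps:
$S = -447952798$ ($S = - 2 \left(6573 + \left(36 + 13 \left(-70\right)\right)\right) \left(16214 + 23087\right) = - 2 \left(6573 + \left(36 - 910\right)\right) 39301 = - 2 \left(6573 - 874\right) 39301 = - 2 \cdot 5699 \cdot 39301 = \left(-2\right) 223976399 = -447952798$)
$w = 1050$ ($w = \left(27 - 12\right) 70 + 0 = 15 \cdot 70 + 0 = 1050 + 0 = 1050$)
$\left(10176 + S\right) \left(-41007 + w\right) = \left(10176 - 447952798\right) \left(-41007 + 1050\right) = \left(-447942622\right) \left(-39957\right) = 17898443347254$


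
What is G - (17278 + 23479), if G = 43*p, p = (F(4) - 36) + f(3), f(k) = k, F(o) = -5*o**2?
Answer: -45616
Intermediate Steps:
p = -113 (p = (-5*4**2 - 36) + 3 = (-5*16 - 36) + 3 = (-80 - 36) + 3 = -116 + 3 = -113)
G = -4859 (G = 43*(-113) = -4859)
G - (17278 + 23479) = -4859 - (17278 + 23479) = -4859 - 1*40757 = -4859 - 40757 = -45616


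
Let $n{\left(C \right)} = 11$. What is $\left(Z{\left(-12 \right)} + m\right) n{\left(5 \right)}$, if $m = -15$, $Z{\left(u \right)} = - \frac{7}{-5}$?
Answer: $- \frac{748}{5} \approx -149.6$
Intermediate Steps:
$Z{\left(u \right)} = \frac{7}{5}$ ($Z{\left(u \right)} = \left(-7\right) \left(- \frac{1}{5}\right) = \frac{7}{5}$)
$\left(Z{\left(-12 \right)} + m\right) n{\left(5 \right)} = \left(\frac{7}{5} - 15\right) 11 = \left(- \frac{68}{5}\right) 11 = - \frac{748}{5}$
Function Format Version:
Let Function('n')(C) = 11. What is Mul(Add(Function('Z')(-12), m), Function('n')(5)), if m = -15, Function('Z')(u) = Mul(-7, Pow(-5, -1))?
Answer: Rational(-748, 5) ≈ -149.60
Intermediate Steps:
Function('Z')(u) = Rational(7, 5) (Function('Z')(u) = Mul(-7, Rational(-1, 5)) = Rational(7, 5))
Mul(Add(Function('Z')(-12), m), Function('n')(5)) = Mul(Add(Rational(7, 5), -15), 11) = Mul(Rational(-68, 5), 11) = Rational(-748, 5)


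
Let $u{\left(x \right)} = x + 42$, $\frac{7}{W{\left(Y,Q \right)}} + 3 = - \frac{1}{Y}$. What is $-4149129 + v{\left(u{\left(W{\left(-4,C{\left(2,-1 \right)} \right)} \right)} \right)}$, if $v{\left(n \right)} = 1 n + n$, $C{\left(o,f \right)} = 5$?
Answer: $- \frac{45639551}{11} \approx -4.149 \cdot 10^{6}$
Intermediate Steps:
$W{\left(Y,Q \right)} = \frac{7}{-3 - \frac{1}{Y}}$
$u{\left(x \right)} = 42 + x$
$v{\left(n \right)} = 2 n$ ($v{\left(n \right)} = n + n = 2 n$)
$-4149129 + v{\left(u{\left(W{\left(-4,C{\left(2,-1 \right)} \right)} \right)} \right)} = -4149129 + 2 \left(42 - - \frac{28}{1 + 3 \left(-4\right)}\right) = -4149129 + 2 \left(42 - - \frac{28}{1 - 12}\right) = -4149129 + 2 \left(42 - - \frac{28}{-11}\right) = -4149129 + 2 \left(42 - \left(-28\right) \left(- \frac{1}{11}\right)\right) = -4149129 + 2 \left(42 - \frac{28}{11}\right) = -4149129 + 2 \cdot \frac{434}{11} = -4149129 + \frac{868}{11} = - \frac{45639551}{11}$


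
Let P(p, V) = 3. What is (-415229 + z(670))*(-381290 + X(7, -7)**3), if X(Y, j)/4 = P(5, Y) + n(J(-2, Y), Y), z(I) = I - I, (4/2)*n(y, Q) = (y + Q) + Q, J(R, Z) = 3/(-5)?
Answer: 16758586799314/125 ≈ 1.3407e+11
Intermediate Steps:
J(R, Z) = -3/5 (J(R, Z) = 3*(-1/5) = -3/5)
n(y, Q) = Q + y/2 (n(y, Q) = ((y + Q) + Q)/2 = ((Q + y) + Q)/2 = (y + 2*Q)/2 = Q + y/2)
z(I) = 0
X(Y, j) = 54/5 + 4*Y (X(Y, j) = 4*(3 + (Y + (1/2)*(-3/5))) = 4*(3 + (Y - 3/10)) = 4*(3 + (-3/10 + Y)) = 4*(27/10 + Y) = 54/5 + 4*Y)
(-415229 + z(670))*(-381290 + X(7, -7)**3) = (-415229 + 0)*(-381290 + (54/5 + 4*7)**3) = -415229*(-381290 + (54/5 + 28)**3) = -415229*(-381290 + (194/5)**3) = -415229*(-381290 + 7301384/125) = -415229*(-40359866/125) = 16758586799314/125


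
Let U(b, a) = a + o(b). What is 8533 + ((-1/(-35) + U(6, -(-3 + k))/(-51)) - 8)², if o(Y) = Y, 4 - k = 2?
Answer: 27397554601/3186225 ≈ 8598.8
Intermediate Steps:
k = 2 (k = 4 - 1*2 = 4 - 2 = 2)
U(b, a) = a + b
8533 + ((-1/(-35) + U(6, -(-3 + k))/(-51)) - 8)² = 8533 + ((-1/(-35) + (-(-3 + 2) + 6)/(-51)) - 8)² = 8533 + ((-1*(-1/35) + (-1*(-1) + 6)*(-1/51)) - 8)² = 8533 + ((1/35 + (1 + 6)*(-1/51)) - 8)² = 8533 + ((1/35 + 7*(-1/51)) - 8)² = 8533 + ((1/35 - 7/51) - 8)² = 8533 + (-194/1785 - 8)² = 8533 + (-14474/1785)² = 8533 + 209496676/3186225 = 27397554601/3186225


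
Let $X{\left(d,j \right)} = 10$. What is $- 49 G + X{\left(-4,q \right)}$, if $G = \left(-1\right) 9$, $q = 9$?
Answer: $451$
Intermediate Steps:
$G = -9$
$- 49 G + X{\left(-4,q \right)} = \left(-49\right) \left(-9\right) + 10 = 441 + 10 = 451$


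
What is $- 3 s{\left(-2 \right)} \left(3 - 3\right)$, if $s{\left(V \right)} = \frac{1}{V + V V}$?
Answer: $0$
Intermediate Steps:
$s{\left(V \right)} = \frac{1}{V + V^{2}}$
$- 3 s{\left(-2 \right)} \left(3 - 3\right) = - 3 \frac{1}{\left(-2\right) \left(1 - 2\right)} \left(3 - 3\right) = - 3 \left(- \frac{1}{2 \left(-1\right)}\right) 0 = - 3 \left(\left(- \frac{1}{2}\right) \left(-1\right)\right) 0 = \left(-3\right) \frac{1}{2} \cdot 0 = \left(- \frac{3}{2}\right) 0 = 0$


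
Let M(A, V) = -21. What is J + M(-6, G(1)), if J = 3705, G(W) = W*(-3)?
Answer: 3684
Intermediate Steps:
G(W) = -3*W
J + M(-6, G(1)) = 3705 - 21 = 3684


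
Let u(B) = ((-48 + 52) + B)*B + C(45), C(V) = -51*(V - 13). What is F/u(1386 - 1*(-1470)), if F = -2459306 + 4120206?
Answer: 24425/120096 ≈ 0.20338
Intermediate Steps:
C(V) = 663 - 51*V (C(V) = -51*(-13 + V) = 663 - 51*V)
u(B) = -1632 + B*(4 + B) (u(B) = ((-48 + 52) + B)*B + (663 - 51*45) = (4 + B)*B + (663 - 2295) = B*(4 + B) - 1632 = -1632 + B*(4 + B))
F = 1660900
F/u(1386 - 1*(-1470)) = 1660900/(-1632 + (1386 - 1*(-1470))² + 4*(1386 - 1*(-1470))) = 1660900/(-1632 + (1386 + 1470)² + 4*(1386 + 1470)) = 1660900/(-1632 + 2856² + 4*2856) = 1660900/(-1632 + 8156736 + 11424) = 1660900/8166528 = 1660900*(1/8166528) = 24425/120096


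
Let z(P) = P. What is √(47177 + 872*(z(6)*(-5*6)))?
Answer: I*√109783 ≈ 331.33*I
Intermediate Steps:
√(47177 + 872*(z(6)*(-5*6))) = √(47177 + 872*(6*(-5*6))) = √(47177 + 872*(6*(-30))) = √(47177 + 872*(-180)) = √(47177 - 156960) = √(-109783) = I*√109783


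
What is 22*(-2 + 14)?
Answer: 264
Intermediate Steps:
22*(-2 + 14) = 22*12 = 264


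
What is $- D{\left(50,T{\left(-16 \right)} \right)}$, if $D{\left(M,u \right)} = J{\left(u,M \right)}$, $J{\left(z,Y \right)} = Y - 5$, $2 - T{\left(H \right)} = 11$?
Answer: $-45$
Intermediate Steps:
$T{\left(H \right)} = -9$ ($T{\left(H \right)} = 2 - 11 = -9$)
$J{\left(z,Y \right)} = -5 + Y$
$D{\left(M,u \right)} = -5 + M$
$- D{\left(50,T{\left(-16 \right)} \right)} = - (-5 + 50) = \left(-1\right) 45 = -45$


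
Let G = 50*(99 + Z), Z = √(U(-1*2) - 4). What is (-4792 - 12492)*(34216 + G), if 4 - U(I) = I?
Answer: -676945144 - 864200*√2 ≈ -6.7817e+8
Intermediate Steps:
U(I) = 4 - I
Z = √2 (Z = √((4 - (-1)*2) - 4) = √((4 - 1*(-2)) - 4) = √((4 + 2) - 4) = √(6 - 4) = √2 ≈ 1.4142)
G = 4950 + 50*√2 (G = 50*(99 + √2) = 4950 + 50*√2 ≈ 5020.7)
(-4792 - 12492)*(34216 + G) = (-4792 - 12492)*(34216 + (4950 + 50*√2)) = -17284*(39166 + 50*√2) = -676945144 - 864200*√2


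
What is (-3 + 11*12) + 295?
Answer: 424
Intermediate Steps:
(-3 + 11*12) + 295 = (-3 + 132) + 295 = 129 + 295 = 424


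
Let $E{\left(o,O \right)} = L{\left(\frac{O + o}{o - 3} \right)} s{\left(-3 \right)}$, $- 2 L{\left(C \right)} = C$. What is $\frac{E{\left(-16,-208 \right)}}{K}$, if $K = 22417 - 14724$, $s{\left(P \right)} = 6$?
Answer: $- \frac{96}{20881} \approx -0.0045975$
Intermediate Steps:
$L{\left(C \right)} = - \frac{C}{2}$
$E{\left(o,O \right)} = - \frac{3 \left(O + o\right)}{-3 + o}$ ($E{\left(o,O \right)} = - \frac{\left(O + o\right) \frac{1}{o - 3}}{2} \cdot 6 = - \frac{\left(O + o\right) \frac{1}{-3 + o}}{2} \cdot 6 = - \frac{\frac{1}{-3 + o} \left(O + o\right)}{2} \cdot 6 = - \frac{O + o}{2 \left(-3 + o\right)} 6 = - \frac{3 \left(O + o\right)}{-3 + o}$)
$K = 7693$ ($K = 22417 - 14724 = 7693$)
$\frac{E{\left(-16,-208 \right)}}{K} = \frac{3 \frac{1}{-3 - 16} \left(\left(-1\right) \left(-208\right) - -16\right)}{7693} = \frac{3 \left(208 + 16\right)}{-19} \cdot \frac{1}{7693} = 3 \left(- \frac{1}{19}\right) 224 \cdot \frac{1}{7693} = \left(- \frac{672}{19}\right) \frac{1}{7693} = - \frac{96}{20881}$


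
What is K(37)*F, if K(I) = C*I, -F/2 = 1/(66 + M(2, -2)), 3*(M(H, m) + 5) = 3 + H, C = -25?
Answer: 2775/94 ≈ 29.521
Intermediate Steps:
M(H, m) = -4 + H/3 (M(H, m) = -5 + (3 + H)/3 = -5 + (1 + H/3) = -4 + H/3)
F = -3/94 (F = -2/(66 + (-4 + (⅓)*2)) = -2/(66 + (-4 + ⅔)) = -2/(66 - 10/3) = -2/188/3 = -2*3/188 = -3/94 ≈ -0.031915)
K(I) = -25*I
K(37)*F = -25*37*(-3/94) = -925*(-3/94) = 2775/94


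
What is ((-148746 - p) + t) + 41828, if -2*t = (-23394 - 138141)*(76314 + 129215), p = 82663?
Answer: 33199747853/2 ≈ 1.6600e+10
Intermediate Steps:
t = 33200127015/2 (t = -(-23394 - 138141)*(76314 + 129215)/2 = -(-161535)*205529/2 = -½*(-33200127015) = 33200127015/2 ≈ 1.6600e+10)
((-148746 - p) + t) + 41828 = ((-148746 - 1*82663) + 33200127015/2) + 41828 = ((-148746 - 82663) + 33200127015/2) + 41828 = (-231409 + 33200127015/2) + 41828 = 33199664197/2 + 41828 = 33199747853/2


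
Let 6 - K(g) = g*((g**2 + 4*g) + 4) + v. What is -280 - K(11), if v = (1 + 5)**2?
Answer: 1609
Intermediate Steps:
v = 36 (v = 6**2 = 36)
K(g) = -30 - g*(4 + g**2 + 4*g) (K(g) = 6 - (g*((g**2 + 4*g) + 4) + 36) = 6 - (g*(4 + g**2 + 4*g) + 36) = 6 - (36 + g*(4 + g**2 + 4*g)) = 6 + (-36 - g*(4 + g**2 + 4*g)) = -30 - g*(4 + g**2 + 4*g))
-280 - K(11) = -280 - (-30 - 1*11**3 - 4*11 - 4*11**2) = -280 - (-30 - 1*1331 - 44 - 4*121) = -280 - (-30 - 1331 - 44 - 484) = -280 - 1*(-1889) = -280 + 1889 = 1609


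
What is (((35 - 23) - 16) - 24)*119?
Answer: -3332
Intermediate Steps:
(((35 - 23) - 16) - 24)*119 = ((12 - 16) - 24)*119 = (-4 - 24)*119 = -28*119 = -3332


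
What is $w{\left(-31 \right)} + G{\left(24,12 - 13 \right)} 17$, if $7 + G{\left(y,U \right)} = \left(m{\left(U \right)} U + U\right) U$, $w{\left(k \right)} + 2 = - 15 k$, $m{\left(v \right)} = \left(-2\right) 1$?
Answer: $327$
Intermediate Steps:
$m{\left(v \right)} = -2$
$w{\left(k \right)} = -2 - 15 k$
$G{\left(y,U \right)} = -7 - U^{2}$ ($G{\left(y,U \right)} = -7 + \left(- 2 U + U\right) U = -7 + - U U = -7 - U^{2}$)
$w{\left(-31 \right)} + G{\left(24,12 - 13 \right)} 17 = \left(-2 - -465\right) + \left(-7 - \left(12 - 13\right)^{2}\right) 17 = \left(-2 + 465\right) + \left(-7 - \left(-1\right)^{2}\right) 17 = 463 + \left(-7 - 1\right) 17 = 463 - 136 = 327$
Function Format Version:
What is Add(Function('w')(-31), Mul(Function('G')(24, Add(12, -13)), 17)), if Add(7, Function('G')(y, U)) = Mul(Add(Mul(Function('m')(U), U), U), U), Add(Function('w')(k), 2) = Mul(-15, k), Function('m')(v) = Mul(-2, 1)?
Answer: 327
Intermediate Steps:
Function('m')(v) = -2
Function('w')(k) = Add(-2, Mul(-15, k))
Function('G')(y, U) = Add(-7, Mul(-1, Pow(U, 2))) (Function('G')(y, U) = Add(-7, Mul(Add(Mul(-2, U), U), U)) = Add(-7, Mul(Mul(-1, U), U)) = Add(-7, Mul(-1, Pow(U, 2))))
Add(Function('w')(-31), Mul(Function('G')(24, Add(12, -13)), 17)) = Add(Add(-2, Mul(-15, -31)), Mul(Add(-7, Mul(-1, Pow(Add(12, -13), 2))), 17)) = Add(Add(-2, 465), Mul(Add(-7, Mul(-1, Pow(-1, 2))), 17)) = Add(463, Mul(Add(-7, Mul(-1, 1)), 17)) = Add(463, Mul(Add(-7, -1), 17)) = Add(463, Mul(-8, 17)) = Add(463, -136) = 327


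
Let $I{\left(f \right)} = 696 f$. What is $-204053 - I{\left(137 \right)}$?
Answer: $-299405$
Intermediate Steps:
$-204053 - I{\left(137 \right)} = -204053 - 696 \cdot 137 = -204053 - 95352 = -299405$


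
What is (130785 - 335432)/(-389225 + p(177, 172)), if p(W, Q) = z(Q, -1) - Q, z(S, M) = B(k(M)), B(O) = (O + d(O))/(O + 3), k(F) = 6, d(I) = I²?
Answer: 613941/1168177 ≈ 0.52555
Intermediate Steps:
B(O) = (O + O²)/(3 + O) (B(O) = (O + O²)/(O + 3) = (O + O²)/(3 + O))
z(S, M) = 14/3 (z(S, M) = 6*(1 + 6)/(3 + 6) = 6*7/9 = 6*(⅑)*7 = 14/3)
p(W, Q) = 14/3 - Q
(130785 - 335432)/(-389225 + p(177, 172)) = (130785 - 335432)/(-389225 + (14/3 - 1*172)) = -204647/(-389225 + (14/3 - 172)) = -204647/(-389225 - 502/3) = -204647/(-1168177/3) = -204647*(-3/1168177) = 613941/1168177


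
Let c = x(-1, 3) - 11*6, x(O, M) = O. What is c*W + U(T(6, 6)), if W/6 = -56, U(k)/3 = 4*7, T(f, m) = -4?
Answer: 22596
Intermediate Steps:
U(k) = 84 (U(k) = 3*(4*7) = 3*28 = 84)
W = -336 (W = 6*(-56) = -336)
c = -67 (c = -1 - 11*6 = -1 - 66 = -67)
c*W + U(T(6, 6)) = -67*(-336) + 84 = 22512 + 84 = 22596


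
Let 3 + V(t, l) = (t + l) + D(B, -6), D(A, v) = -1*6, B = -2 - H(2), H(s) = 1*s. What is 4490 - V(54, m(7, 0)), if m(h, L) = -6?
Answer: 4451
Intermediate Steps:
H(s) = s
B = -4 (B = -2 - 1*2 = -2 - 2 = -4)
D(A, v) = -6
V(t, l) = -9 + l + t (V(t, l) = -3 + ((t + l) - 6) = -3 + ((l + t) - 6) = -3 + (-6 + l + t) = -9 + l + t)
4490 - V(54, m(7, 0)) = 4490 - (-9 - 6 + 54) = 4490 - 1*39 = 4490 - 39 = 4451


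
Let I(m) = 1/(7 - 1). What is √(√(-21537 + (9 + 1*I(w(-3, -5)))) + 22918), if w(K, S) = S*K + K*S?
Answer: √(825048 + 6*I*√775002)/6 ≈ 151.39 + 0.4846*I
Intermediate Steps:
w(K, S) = 2*K*S (w(K, S) = K*S + K*S = 2*K*S)
I(m) = ⅙ (I(m) = 1/6 = ⅙)
√(√(-21537 + (9 + 1*I(w(-3, -5)))) + 22918) = √(√(-21537 + (9 + 1*(⅙))) + 22918) = √(√(-21537 + (9 + ⅙)) + 22918) = √(√(-21537 + 55/6) + 22918) = √(√(-129167/6) + 22918) = √(I*√775002/6 + 22918) = √(22918 + I*√775002/6)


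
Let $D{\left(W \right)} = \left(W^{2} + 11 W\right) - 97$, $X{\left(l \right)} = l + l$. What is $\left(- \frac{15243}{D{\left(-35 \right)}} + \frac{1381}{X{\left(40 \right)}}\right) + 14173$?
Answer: $\frac{842249763}{59440} \approx 14170.0$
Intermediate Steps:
$X{\left(l \right)} = 2 l$
$D{\left(W \right)} = -97 + W^{2} + 11 W$
$\left(- \frac{15243}{D{\left(-35 \right)}} + \frac{1381}{X{\left(40 \right)}}\right) + 14173 = \left(- \frac{15243}{-97 + \left(-35\right)^{2} + 11 \left(-35\right)} + \frac{1381}{2 \cdot 40}\right) + 14173 = \left(- \frac{15243}{-97 + 1225 - 385} + \frac{1381}{80}\right) + 14173 = \left(- \frac{15243}{743} + 1381 \cdot \frac{1}{80}\right) + 14173 = \left(\left(-15243\right) \frac{1}{743} + \frac{1381}{80}\right) + 14173 = \left(- \frac{15243}{743} + \frac{1381}{80}\right) + 14173 = - \frac{193357}{59440} + 14173 = \frac{842249763}{59440}$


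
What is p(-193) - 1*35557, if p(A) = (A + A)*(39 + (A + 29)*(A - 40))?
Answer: -14800443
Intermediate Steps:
p(A) = 2*A*(39 + (-40 + A)*(29 + A)) (p(A) = (2*A)*(39 + (29 + A)*(-40 + A)) = (2*A)*(39 + (-40 + A)*(29 + A)) = 2*A*(39 + (-40 + A)*(29 + A)))
p(-193) - 1*35557 = 2*(-193)*(-1121 + (-193)² - 11*(-193)) - 1*35557 = 2*(-193)*(-1121 + 37249 + 2123) - 35557 = 2*(-193)*38251 - 35557 = -14764886 - 35557 = -14800443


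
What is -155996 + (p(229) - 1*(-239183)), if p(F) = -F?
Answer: 82958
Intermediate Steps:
-155996 + (p(229) - 1*(-239183)) = -155996 + (-1*229 - 1*(-239183)) = -155996 + (-229 + 239183) = -155996 + 238954 = 82958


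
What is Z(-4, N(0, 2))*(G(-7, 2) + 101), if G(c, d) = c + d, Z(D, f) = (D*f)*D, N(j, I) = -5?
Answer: -7680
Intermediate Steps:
Z(D, f) = f*D**2
Z(-4, N(0, 2))*(G(-7, 2) + 101) = (-5*(-4)**2)*((-7 + 2) + 101) = (-5*16)*(-5 + 101) = -80*96 = -7680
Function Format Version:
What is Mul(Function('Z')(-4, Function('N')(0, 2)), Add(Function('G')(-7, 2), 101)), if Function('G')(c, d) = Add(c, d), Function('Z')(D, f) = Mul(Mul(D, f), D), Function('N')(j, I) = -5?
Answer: -7680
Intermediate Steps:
Function('Z')(D, f) = Mul(f, Pow(D, 2))
Mul(Function('Z')(-4, Function('N')(0, 2)), Add(Function('G')(-7, 2), 101)) = Mul(Mul(-5, Pow(-4, 2)), Add(Add(-7, 2), 101)) = Mul(Mul(-5, 16), Add(-5, 101)) = Mul(-80, 96) = -7680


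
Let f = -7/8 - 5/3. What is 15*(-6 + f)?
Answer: -1025/8 ≈ -128.13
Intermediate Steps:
f = -61/24 (f = -7*⅛ - 5*⅓ = -7/8 - 5/3 = -61/24 ≈ -2.5417)
15*(-6 + f) = 15*(-6 - 61/24) = 15*(-205/24) = -1025/8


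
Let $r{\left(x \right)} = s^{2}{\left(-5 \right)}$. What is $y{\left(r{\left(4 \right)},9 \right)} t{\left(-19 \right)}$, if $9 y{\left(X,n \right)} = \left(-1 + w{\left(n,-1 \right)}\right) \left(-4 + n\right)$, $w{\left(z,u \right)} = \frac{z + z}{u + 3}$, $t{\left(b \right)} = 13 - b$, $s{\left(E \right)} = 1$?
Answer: $\frac{1280}{9} \approx 142.22$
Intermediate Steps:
$w{\left(z,u \right)} = \frac{2 z}{3 + u}$
$r{\left(x \right)} = 1$ ($r{\left(x \right)} = 1^{2} = 1$)
$y{\left(X,n \right)} = \frac{\left(-1 + n\right) \left(-4 + n\right)}{9}$ ($y{\left(X,n \right)} = \frac{\left(-1 + \frac{2 n}{3 - 1}\right) \left(-4 + n\right)}{9} = \frac{\left(-1 + \frac{2 n}{2}\right) \left(-4 + n\right)}{9} = \frac{\left(-1 + 2 n \frac{1}{2}\right) \left(-4 + n\right)}{9} = \frac{\left(-1 + n\right) \left(-4 + n\right)}{9}$)
$y{\left(r{\left(4 \right)},9 \right)} t{\left(-19 \right)} = \left(\frac{4}{9} - 5 + \frac{9^{2}}{9}\right) \left(13 - -19\right) = \left(\frac{4}{9} - 5 + \frac{1}{9} \cdot 81\right) \left(13 + 19\right) = \left(\frac{4}{9} - 5 + 9\right) 32 = \frac{40}{9} \cdot 32 = \frac{1280}{9}$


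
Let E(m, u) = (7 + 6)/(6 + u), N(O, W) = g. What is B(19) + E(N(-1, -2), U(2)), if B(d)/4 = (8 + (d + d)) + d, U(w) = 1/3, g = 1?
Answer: 4979/19 ≈ 262.05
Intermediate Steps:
N(O, W) = 1
U(w) = ⅓
E(m, u) = 13/(6 + u)
B(d) = 32 + 12*d (B(d) = 4*((8 + (d + d)) + d) = 4*((8 + 2*d) + d) = 4*(8 + 3*d) = 32 + 12*d)
B(19) + E(N(-1, -2), U(2)) = (32 + 12*19) + 13/(6 + ⅓) = (32 + 228) + 13/(19/3) = 260 + 13*(3/19) = 260 + 39/19 = 4979/19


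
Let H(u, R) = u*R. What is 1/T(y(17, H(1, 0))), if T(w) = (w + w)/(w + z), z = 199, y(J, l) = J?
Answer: 108/17 ≈ 6.3529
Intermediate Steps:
H(u, R) = R*u
T(w) = 2*w/(199 + w) (T(w) = (w + w)/(w + 199) = (2*w)/(199 + w) = 2*w/(199 + w))
1/T(y(17, H(1, 0))) = 1/(2*17/(199 + 17)) = 1/(2*17/216) = 1/(2*17*(1/216)) = 1/(17/108) = 108/17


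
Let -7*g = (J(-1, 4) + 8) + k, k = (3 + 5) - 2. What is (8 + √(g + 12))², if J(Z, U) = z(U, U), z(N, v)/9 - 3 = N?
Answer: 81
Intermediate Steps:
z(N, v) = 27 + 9*N
J(Z, U) = 27 + 9*U
k = 6 (k = 8 - 2 = 6)
g = -11 (g = -(((27 + 9*4) + 8) + 6)/7 = -(((27 + 36) + 8) + 6)/7 = -((63 + 8) + 6)/7 = -(71 + 6)/7 = -⅐*77 = -11)
(8 + √(g + 12))² = (8 + √(-11 + 12))² = (8 + √1)² = (8 + 1)² = 9² = 81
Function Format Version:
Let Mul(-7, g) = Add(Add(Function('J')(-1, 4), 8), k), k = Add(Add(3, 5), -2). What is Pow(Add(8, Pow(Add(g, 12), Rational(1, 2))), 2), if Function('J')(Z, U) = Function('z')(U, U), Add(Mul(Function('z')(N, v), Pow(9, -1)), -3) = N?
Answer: 81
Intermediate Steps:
Function('z')(N, v) = Add(27, Mul(9, N))
Function('J')(Z, U) = Add(27, Mul(9, U))
k = 6 (k = Add(8, -2) = 6)
g = -11 (g = Mul(Rational(-1, 7), Add(Add(Add(27, Mul(9, 4)), 8), 6)) = Mul(Rational(-1, 7), Add(Add(Add(27, 36), 8), 6)) = Mul(Rational(-1, 7), Add(Add(63, 8), 6)) = Mul(Rational(-1, 7), Add(71, 6)) = Mul(Rational(-1, 7), 77) = -11)
Pow(Add(8, Pow(Add(g, 12), Rational(1, 2))), 2) = Pow(Add(8, Pow(Add(-11, 12), Rational(1, 2))), 2) = Pow(Add(8, Pow(1, Rational(1, 2))), 2) = Pow(Add(8, 1), 2) = Pow(9, 2) = 81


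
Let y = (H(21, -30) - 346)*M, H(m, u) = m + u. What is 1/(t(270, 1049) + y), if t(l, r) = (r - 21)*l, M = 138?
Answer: 1/228570 ≈ 4.3750e-6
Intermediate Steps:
t(l, r) = l*(-21 + r) (t(l, r) = (-21 + r)*l = l*(-21 + r))
y = -48990 (y = ((21 - 30) - 346)*138 = (-9 - 346)*138 = -355*138 = -48990)
1/(t(270, 1049) + y) = 1/(270*(-21 + 1049) - 48990) = 1/(270*1028 - 48990) = 1/(277560 - 48990) = 1/228570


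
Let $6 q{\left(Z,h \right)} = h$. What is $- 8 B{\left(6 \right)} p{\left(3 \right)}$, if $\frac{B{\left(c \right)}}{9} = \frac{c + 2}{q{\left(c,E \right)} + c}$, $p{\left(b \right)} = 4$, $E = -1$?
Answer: $- \frac{13824}{35} \approx -394.97$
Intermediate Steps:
$q{\left(Z,h \right)} = \frac{h}{6}$
$B{\left(c \right)} = \frac{9 \left(2 + c\right)}{- \frac{1}{6} + c}$ ($B{\left(c \right)} = 9 \frac{c + 2}{\frac{1}{6} \left(-1\right) + c} = 9 \frac{2 + c}{- \frac{1}{6} + c} = \frac{9 \left(2 + c\right)}{- \frac{1}{6} + c}$)
$- 8 B{\left(6 \right)} p{\left(3 \right)} = - 8 \frac{54 \left(2 + 6\right)}{-1 + 6 \cdot 6} \cdot 4 = - 8 \cdot 54 \frac{1}{-1 + 36} \cdot 8 \cdot 4 = - 8 \cdot 54 \cdot \frac{1}{35} \cdot 8 \cdot 4 = \left(-8\right) \frac{432}{35} \cdot 4 = \left(- \frac{3456}{35}\right) 4 = - \frac{13824}{35}$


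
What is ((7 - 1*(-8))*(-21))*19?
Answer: -5985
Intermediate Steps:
((7 - 1*(-8))*(-21))*19 = ((7 + 8)*(-21))*19 = (15*(-21))*19 = -315*19 = -5985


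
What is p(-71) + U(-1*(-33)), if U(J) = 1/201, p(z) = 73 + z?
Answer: 403/201 ≈ 2.0050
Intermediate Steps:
U(J) = 1/201
p(-71) + U(-1*(-33)) = (73 - 71) + 1/201 = 2 + 1/201 = 403/201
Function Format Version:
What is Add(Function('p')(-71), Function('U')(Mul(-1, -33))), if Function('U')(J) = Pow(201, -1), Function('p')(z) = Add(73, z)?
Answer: Rational(403, 201) ≈ 2.0050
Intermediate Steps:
Function('U')(J) = Rational(1, 201)
Add(Function('p')(-71), Function('U')(Mul(-1, -33))) = Add(Add(73, -71), Rational(1, 201)) = Add(2, Rational(1, 201)) = Rational(403, 201)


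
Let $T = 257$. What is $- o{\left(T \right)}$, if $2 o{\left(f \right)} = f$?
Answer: $- \frac{257}{2} \approx -128.5$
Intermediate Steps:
$o{\left(f \right)} = \frac{f}{2}$
$- o{\left(T \right)} = - \frac{257}{2}$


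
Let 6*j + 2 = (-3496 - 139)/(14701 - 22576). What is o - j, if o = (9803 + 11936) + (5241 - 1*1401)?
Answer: 241723973/9450 ≈ 25579.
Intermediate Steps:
o = 25579 (o = 21739 + (5241 - 1401) = 21739 + 3840 = 25579)
j = -2423/9450 (j = -1/3 + ((-3496 - 139)/(14701 - 22576))/6 = -1/3 + (-3635/(-7875))/6 = -1/3 + (-3635*(-1/7875))/6 = -1/3 + (1/6)*(727/1575) = -1/3 + 727/9450 = -2423/9450 ≈ -0.25640)
o - j = 25579 - 1*(-2423/9450) = 25579 + 2423/9450 = 241723973/9450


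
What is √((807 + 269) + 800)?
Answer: 2*√469 ≈ 43.313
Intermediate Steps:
√((807 + 269) + 800) = √(1076 + 800) = √1876 = 2*√469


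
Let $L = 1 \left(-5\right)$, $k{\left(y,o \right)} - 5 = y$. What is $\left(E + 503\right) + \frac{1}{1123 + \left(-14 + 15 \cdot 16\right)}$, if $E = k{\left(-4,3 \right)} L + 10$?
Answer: $\frac{685293}{1349} \approx 508.0$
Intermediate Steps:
$k{\left(y,o \right)} = 5 + y$
$L = -5$
$E = 5$ ($E = \left(5 - 4\right) \left(-5\right) + 10 = 1 \left(-5\right) + 10 = -5 + 10 = 5$)
$\left(E + 503\right) + \frac{1}{1123 + \left(-14 + 15 \cdot 16\right)} = \left(5 + 503\right) + \frac{1}{1123 + \left(-14 + 15 \cdot 16\right)} = 508 + \frac{1}{1123 + \left(-14 + 240\right)} = 508 + \frac{1}{1123 + 226} = 508 + \frac{1}{1349} = \frac{685293}{1349}$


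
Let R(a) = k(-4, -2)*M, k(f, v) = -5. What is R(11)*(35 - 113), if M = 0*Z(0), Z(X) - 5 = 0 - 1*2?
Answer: 0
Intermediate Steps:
Z(X) = 3 (Z(X) = 5 + (0 - 1*2) = 5 + (0 - 2) = 5 - 2 = 3)
M = 0 (M = 0*3 = 0)
R(a) = 0 (R(a) = -5*0 = 0)
R(11)*(35 - 113) = 0*(35 - 113) = 0*(-78) = 0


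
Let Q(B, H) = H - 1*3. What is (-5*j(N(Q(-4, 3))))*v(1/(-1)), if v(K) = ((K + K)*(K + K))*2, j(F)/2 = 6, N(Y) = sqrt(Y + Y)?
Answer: -480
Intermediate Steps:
Q(B, H) = -3 + H (Q(B, H) = H - 3 = -3 + H)
N(Y) = sqrt(2)*sqrt(Y) (N(Y) = sqrt(2*Y) = sqrt(2)*sqrt(Y))
j(F) = 12 (j(F) = 2*6 = 12)
v(K) = 8*K**2 (v(K) = ((2*K)*(2*K))*2 = (4*K**2)*2 = 8*K**2)
(-5*j(N(Q(-4, 3))))*v(1/(-1)) = (-5*12)*(8*(1/(-1))**2) = -480*(-1)**2 = -480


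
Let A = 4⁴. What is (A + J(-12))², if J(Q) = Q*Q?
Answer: 160000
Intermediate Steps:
J(Q) = Q²
A = 256
(A + J(-12))² = (256 + (-12)²)² = (256 + 144)² = 400² = 160000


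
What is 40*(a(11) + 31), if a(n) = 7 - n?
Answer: 1080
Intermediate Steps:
40*(a(11) + 31) = 40*((7 - 1*11) + 31) = 40*((7 - 11) + 31) = 40*(-4 + 31) = 40*27 = 1080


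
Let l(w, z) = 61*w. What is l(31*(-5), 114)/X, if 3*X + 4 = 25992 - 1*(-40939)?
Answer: -9455/22309 ≈ -0.42382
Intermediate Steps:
X = 22309 (X = -4/3 + (25992 - 1*(-40939))/3 = -4/3 + (25992 + 40939)/3 = -4/3 + (⅓)*66931 = -4/3 + 66931/3 = 22309)
l(31*(-5), 114)/X = (61*(31*(-5)))/22309 = (61*(-155))*(1/22309) = -9455*1/22309 = -9455/22309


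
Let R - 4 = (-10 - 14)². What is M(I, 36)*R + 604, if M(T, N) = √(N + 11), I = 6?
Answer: 604 + 580*√47 ≈ 4580.3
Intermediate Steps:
R = 580 (R = 4 + (-10 - 14)² = 4 + (-24)² = 4 + 576 = 580)
M(T, N) = √(11 + N)
M(I, 36)*R + 604 = √(11 + 36)*580 + 604 = √47*580 + 604 = 580*√47 + 604 = 604 + 580*√47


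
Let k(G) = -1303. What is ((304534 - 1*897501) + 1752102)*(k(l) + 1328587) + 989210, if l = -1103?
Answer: 1538502328550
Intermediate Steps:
((304534 - 1*897501) + 1752102)*(k(l) + 1328587) + 989210 = ((304534 - 1*897501) + 1752102)*(-1303 + 1328587) + 989210 = ((304534 - 897501) + 1752102)*1327284 + 989210 = (-592967 + 1752102)*1327284 + 989210 = 1159135*1327284 + 989210 = 1538501339340 + 989210 = 1538502328550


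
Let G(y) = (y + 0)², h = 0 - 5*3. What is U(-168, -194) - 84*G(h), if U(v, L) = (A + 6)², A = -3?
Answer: -18891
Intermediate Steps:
h = -15 (h = 0 - 1*15 = 0 - 15 = -15)
U(v, L) = 9 (U(v, L) = (-3 + 6)² = 3² = 9)
G(y) = y²
U(-168, -194) - 84*G(h) = 9 - 84*(-15)² = 9 - 84*225 = 9 - 18900 = -18891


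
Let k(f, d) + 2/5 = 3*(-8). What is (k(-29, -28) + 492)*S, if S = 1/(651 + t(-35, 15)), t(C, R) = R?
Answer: 1169/1665 ≈ 0.70210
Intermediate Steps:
k(f, d) = -122/5 (k(f, d) = -⅖ + 3*(-8) = -⅖ - 24 = -122/5)
S = 1/666 (S = 1/(651 + 15) = 1/666 ≈ 0.0015015)
(k(-29, -28) + 492)*S = (-122/5 + 492)*(1/666) = (2338/5)*(1/666) = 1169/1665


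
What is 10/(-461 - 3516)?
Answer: -10/3977 ≈ -0.0025145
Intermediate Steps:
10/(-461 - 3516) = 10/(-3977) = -1/3977*10 = -10/3977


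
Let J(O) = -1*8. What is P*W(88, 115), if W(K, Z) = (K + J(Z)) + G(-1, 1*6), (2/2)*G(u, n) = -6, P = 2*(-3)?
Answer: -444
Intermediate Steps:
P = -6
G(u, n) = -6
J(O) = -8
W(K, Z) = -14 + K (W(K, Z) = (K - 8) - 6 = (-8 + K) - 6 = -14 + K)
P*W(88, 115) = -6*(-14 + 88) = -6*74 = -444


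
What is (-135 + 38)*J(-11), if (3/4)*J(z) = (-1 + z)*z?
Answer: -17072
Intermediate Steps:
J(z) = 4*z*(-1 + z)/3 (J(z) = 4*((-1 + z)*z)/3 = 4*(z*(-1 + z))/3 = 4*z*(-1 + z)/3)
(-135 + 38)*J(-11) = (-135 + 38)*((4/3)*(-11)*(-1 - 11)) = -388*(-11)*(-12)/3 = -97*176 = -17072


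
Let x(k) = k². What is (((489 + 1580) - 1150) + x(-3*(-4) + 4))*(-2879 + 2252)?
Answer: -736725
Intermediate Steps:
(((489 + 1580) - 1150) + x(-3*(-4) + 4))*(-2879 + 2252) = (((489 + 1580) - 1150) + (-3*(-4) + 4)²)*(-2879 + 2252) = ((2069 - 1150) + (12 + 4)²)*(-627) = (919 + 16²)*(-627) = (919 + 256)*(-627) = 1175*(-627) = -736725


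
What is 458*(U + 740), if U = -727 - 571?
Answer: -255564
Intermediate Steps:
U = -1298
458*(U + 740) = 458*(-1298 + 740) = 458*(-558) = -255564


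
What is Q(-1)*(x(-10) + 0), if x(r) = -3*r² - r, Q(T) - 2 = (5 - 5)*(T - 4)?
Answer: -580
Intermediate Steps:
Q(T) = 2 (Q(T) = 2 + (5 - 5)*(T - 4) = 2 + 0*(-4 + T) = 2 + 0 = 2)
x(r) = -r - 3*r²
Q(-1)*(x(-10) + 0) = 2*(-1*(-10)*(1 + 3*(-10)) + 0) = 2*(-1*(-10)*(1 - 30) + 0) = 2*(-1*(-10)*(-29) + 0) = 2*(-290 + 0) = 2*(-290) = -580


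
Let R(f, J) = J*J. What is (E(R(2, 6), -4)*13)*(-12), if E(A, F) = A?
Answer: -5616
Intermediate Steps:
R(f, J) = J²
(E(R(2, 6), -4)*13)*(-12) = (6²*13)*(-12) = (36*13)*(-12) = 468*(-12) = -5616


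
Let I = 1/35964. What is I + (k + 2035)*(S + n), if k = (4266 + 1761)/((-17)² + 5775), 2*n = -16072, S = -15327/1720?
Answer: -1536007568945870939/93776849280 ≈ -1.6379e+7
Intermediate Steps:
S = -15327/1720 (S = -15327*1/1720 = -15327/1720 ≈ -8.9110)
n = -8036 (n = (½)*(-16072) = -8036)
I = 1/35964 ≈ 2.7806e-5
k = 6027/6064 (k = 6027/(289 + 5775) = 6027/6064 ≈ 0.99390)
I + (k + 2035)*(S + n) = 1/35964 + (6027/6064 + 2035)*(-15327/1720 - 8036) = 1/35964 + (12346267/6064)*(-13837247/1720) = 1/35964 - 170838346006949/10430080 = -1536007568945870939/93776849280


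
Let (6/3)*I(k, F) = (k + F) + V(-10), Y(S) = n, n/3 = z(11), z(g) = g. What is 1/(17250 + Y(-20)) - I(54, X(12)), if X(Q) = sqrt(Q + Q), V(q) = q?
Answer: -380225/17283 - sqrt(6) ≈ -24.449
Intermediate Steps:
X(Q) = sqrt(2)*sqrt(Q) (X(Q) = sqrt(2*Q) = sqrt(2)*sqrt(Q))
n = 33 (n = 3*11 = 33)
Y(S) = 33
I(k, F) = -5 + F/2 + k/2 (I(k, F) = ((k + F) - 10)/2 = ((F + k) - 10)/2 = (-10 + F + k)/2 = -5 + F/2 + k/2)
1/(17250 + Y(-20)) - I(54, X(12)) = 1/(17250 + 33) - (-5 + (sqrt(2)*sqrt(12))/2 + (1/2)*54) = 1/17283 - (-5 + (sqrt(2)*(2*sqrt(3)))/2 + 27) = 1/17283 - (-5 + (2*sqrt(6))/2 + 27) = 1/17283 - (-5 + sqrt(6) + 27) = 1/17283 - (22 + sqrt(6)) = 1/17283 + (-22 - sqrt(6)) = -380225/17283 - sqrt(6)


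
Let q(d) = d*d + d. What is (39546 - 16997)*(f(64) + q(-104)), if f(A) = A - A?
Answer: 241544888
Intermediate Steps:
q(d) = d + d**2 (q(d) = d**2 + d = d + d**2)
f(A) = 0
(39546 - 16997)*(f(64) + q(-104)) = (39546 - 16997)*(0 - 104*(1 - 104)) = 22549*(0 - 104*(-103)) = 22549*(0 + 10712) = 22549*10712 = 241544888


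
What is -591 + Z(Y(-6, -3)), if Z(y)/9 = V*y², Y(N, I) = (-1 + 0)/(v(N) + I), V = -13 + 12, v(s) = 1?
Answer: -2373/4 ≈ -593.25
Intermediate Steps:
V = -1
Y(N, I) = -1/(1 + I) (Y(N, I) = (-1 + 0)/(1 + I) = -1/(1 + I))
Z(y) = -9*y² (Z(y) = 9*(-y²) = -9*y²)
-591 + Z(Y(-6, -3)) = -591 - 9/(1 - 3)² = -591 - 9*(-1/(-2))² = -591 - 9*(-1*(-½))² = -591 - 9*(½)² = -591 - 9*¼ = -591 - 9/4 = -2373/4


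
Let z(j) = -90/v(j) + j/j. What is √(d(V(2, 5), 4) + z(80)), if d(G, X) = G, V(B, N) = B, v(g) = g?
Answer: √30/4 ≈ 1.3693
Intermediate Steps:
z(j) = 1 - 90/j (z(j) = -90/j + j/j = -90/j + 1 = 1 - 90/j)
√(d(V(2, 5), 4) + z(80)) = √(2 + (-90 + 80)/80) = √(2 + (1/80)*(-10)) = √(2 - ⅛) = √(15/8) = √30/4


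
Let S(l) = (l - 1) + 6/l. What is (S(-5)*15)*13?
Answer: -1404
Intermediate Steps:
S(l) = -1 + l + 6/l (S(l) = (-1 + l) + 6/l = -1 + l + 6/l)
(S(-5)*15)*13 = ((-1 - 5 + 6/(-5))*15)*13 = ((-1 - 5 + 6*(-⅕))*15)*13 = ((-1 - 5 - 6/5)*15)*13 = -36/5*15*13 = -108*13 = -1404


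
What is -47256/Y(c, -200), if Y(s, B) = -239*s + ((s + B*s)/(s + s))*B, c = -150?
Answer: -23628/27875 ≈ -0.84764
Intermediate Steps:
Y(s, B) = -239*s + B*(s + B*s)/(2*s) (Y(s, B) = -239*s + ((s + B*s)/((2*s)))*B = -239*s + ((s + B*s)*(1/(2*s)))*B = -239*s + ((s + B*s)/(2*s))*B = -239*s + B*(s + B*s)/(2*s))
-47256/Y(c, -200) = -47256/((½)*(-200) + (½)*(-200)² - 239*(-150)) = -47256/(-100 + (½)*40000 + 35850) = -47256/(-100 + 20000 + 35850) = -47256/55750 = -47256*1/55750 = -23628/27875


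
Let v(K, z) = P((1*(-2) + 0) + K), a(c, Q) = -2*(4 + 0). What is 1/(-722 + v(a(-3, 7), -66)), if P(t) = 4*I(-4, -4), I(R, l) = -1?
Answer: -1/726 ≈ -0.0013774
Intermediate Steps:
a(c, Q) = -8 (a(c, Q) = -2*4 = -8)
P(t) = -4 (P(t) = 4*(-1) = -4)
v(K, z) = -4
1/(-722 + v(a(-3, 7), -66)) = 1/(-722 - 4) = 1/(-726) = -1/726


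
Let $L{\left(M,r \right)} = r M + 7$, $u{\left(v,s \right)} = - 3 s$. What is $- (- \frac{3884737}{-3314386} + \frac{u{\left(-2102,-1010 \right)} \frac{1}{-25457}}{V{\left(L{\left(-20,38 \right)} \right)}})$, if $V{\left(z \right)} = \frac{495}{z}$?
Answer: $- \frac{1255877246871}{928117568422} \approx -1.3531$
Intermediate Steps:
$L{\left(M,r \right)} = 7 + M r$ ($L{\left(M,r \right)} = M r + 7 = 7 + M r$)
$- (- \frac{3884737}{-3314386} + \frac{u{\left(-2102,-1010 \right)} \frac{1}{-25457}}{V{\left(L{\left(-20,38 \right)} \right)}}) = - (- \frac{3884737}{-3314386} + \frac{\left(-3\right) \left(-1010\right) \frac{1}{-25457}}{495 \frac{1}{7 - 760}}) = - (\left(-3884737\right) \left(- \frac{1}{3314386}\right) + \frac{3030 \left(- \frac{1}{25457}\right)}{495 \frac{1}{7 - 760}}) = - (\frac{3884737}{3314386} - \frac{3030}{25457 \frac{495}{-753}}) = - (\frac{3884737}{3314386} - \frac{3030}{25457 \cdot 495 \left(- \frac{1}{753}\right)}) = - (\frac{3884737}{3314386} - \frac{3030}{25457 \left(- \frac{165}{251}\right)}) = - (\frac{3884737}{3314386} - - \frac{50702}{280027}) = - (\frac{3884737}{3314386} + \frac{50702}{280027}) = \left(-1\right) \frac{1255877246871}{928117568422} = - \frac{1255877246871}{928117568422}$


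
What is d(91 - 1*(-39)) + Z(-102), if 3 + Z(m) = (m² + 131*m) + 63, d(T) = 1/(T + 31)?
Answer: -466577/161 ≈ -2898.0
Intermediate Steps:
d(T) = 1/(31 + T)
Z(m) = 60 + m² + 131*m (Z(m) = -3 + ((m² + 131*m) + 63) = -3 + (63 + m² + 131*m) = 60 + m² + 131*m)
d(91 - 1*(-39)) + Z(-102) = 1/(31 + (91 - 1*(-39))) + (60 + (-102)² + 131*(-102)) = 1/(31 + (91 + 39)) + (60 + 10404 - 13362) = 1/(31 + 130) - 2898 = 1/161 - 2898 = -466577/161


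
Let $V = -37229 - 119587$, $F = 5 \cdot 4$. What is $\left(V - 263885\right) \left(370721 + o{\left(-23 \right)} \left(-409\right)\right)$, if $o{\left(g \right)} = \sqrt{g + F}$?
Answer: $-155962695421 + 172066709 i \sqrt{3} \approx -1.5596 \cdot 10^{11} + 2.9803 \cdot 10^{8} i$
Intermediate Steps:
$F = 20$
$o{\left(g \right)} = \sqrt{20 + g}$ ($o{\left(g \right)} = \sqrt{g + 20} = \sqrt{20 + g}$)
$V = -156816$ ($V = -37229 - 119587 = -156816$)
$\left(V - 263885\right) \left(370721 + o{\left(-23 \right)} \left(-409\right)\right) = \left(-156816 - 263885\right) \left(370721 + \sqrt{20 - 23} \left(-409\right)\right) = - 420701 \left(370721 + \sqrt{-3} \left(-409\right)\right) = - 420701 \left(370721 + i \sqrt{3} \left(-409\right)\right) = - 420701 \left(370721 - 409 i \sqrt{3}\right) = -155962695421 + 172066709 i \sqrt{3}$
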